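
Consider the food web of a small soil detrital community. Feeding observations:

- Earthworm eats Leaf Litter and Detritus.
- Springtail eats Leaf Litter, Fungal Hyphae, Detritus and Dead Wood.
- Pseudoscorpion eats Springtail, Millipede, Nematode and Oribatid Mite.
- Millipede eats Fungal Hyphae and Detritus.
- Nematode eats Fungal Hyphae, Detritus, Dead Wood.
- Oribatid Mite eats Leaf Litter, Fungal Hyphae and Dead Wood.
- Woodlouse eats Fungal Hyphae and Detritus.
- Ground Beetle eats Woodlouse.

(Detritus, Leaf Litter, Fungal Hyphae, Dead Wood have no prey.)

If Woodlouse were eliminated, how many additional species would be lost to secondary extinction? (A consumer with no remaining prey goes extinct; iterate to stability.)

Remove Woodlouse.
Round 1: Ground Beetle (all prey gone) → extinct.
No further losses. Total secondary extinctions: 1.

1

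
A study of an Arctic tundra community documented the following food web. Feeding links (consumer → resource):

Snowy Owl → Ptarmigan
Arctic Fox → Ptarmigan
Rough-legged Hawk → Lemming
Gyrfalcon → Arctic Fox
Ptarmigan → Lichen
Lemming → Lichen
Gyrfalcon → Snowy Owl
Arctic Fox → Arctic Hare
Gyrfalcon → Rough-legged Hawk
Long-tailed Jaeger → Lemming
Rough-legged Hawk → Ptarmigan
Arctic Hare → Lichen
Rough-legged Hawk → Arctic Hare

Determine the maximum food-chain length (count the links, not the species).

One longest chain: Lichen → Ptarmigan → Snowy Owl → Gyrfalcon.
It has 4 species and 3 links.

3 links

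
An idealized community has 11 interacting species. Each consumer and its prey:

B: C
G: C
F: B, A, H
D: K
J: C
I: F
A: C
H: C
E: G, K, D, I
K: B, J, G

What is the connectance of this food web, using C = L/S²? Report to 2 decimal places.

The web has S = 11 species and L = 17 feeding links.
C = L / S² = 17 / 121 = 0.1405 ≈ 0.14.

C = 0.14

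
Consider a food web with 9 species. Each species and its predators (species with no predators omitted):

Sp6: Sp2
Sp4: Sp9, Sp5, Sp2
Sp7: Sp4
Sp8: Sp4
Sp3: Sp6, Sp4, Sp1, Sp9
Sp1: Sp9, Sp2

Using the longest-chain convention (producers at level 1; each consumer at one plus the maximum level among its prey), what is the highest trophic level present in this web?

3

Producers (level 1): Sp3, Sp7, Sp8.
Sp3 → Sp4 → Sp9 gives Sp9 level 3.
No species has a prey at level 3, so no species reaches level 4.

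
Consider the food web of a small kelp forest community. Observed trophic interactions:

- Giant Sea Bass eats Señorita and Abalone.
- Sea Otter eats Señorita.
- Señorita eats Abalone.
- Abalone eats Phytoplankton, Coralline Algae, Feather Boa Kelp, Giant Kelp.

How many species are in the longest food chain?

One longest chain: Phytoplankton → Abalone → Señorita → Sea Otter.
It has 4 species and 3 links.

4 species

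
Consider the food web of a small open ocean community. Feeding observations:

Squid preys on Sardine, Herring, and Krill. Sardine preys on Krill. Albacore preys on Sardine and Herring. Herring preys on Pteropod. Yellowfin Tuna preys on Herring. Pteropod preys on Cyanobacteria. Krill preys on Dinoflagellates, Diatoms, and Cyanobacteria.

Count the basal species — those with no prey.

3

Basal species (no prey listed): Cyanobacteria, Diatoms, Dinoflagellates.
Count: 3.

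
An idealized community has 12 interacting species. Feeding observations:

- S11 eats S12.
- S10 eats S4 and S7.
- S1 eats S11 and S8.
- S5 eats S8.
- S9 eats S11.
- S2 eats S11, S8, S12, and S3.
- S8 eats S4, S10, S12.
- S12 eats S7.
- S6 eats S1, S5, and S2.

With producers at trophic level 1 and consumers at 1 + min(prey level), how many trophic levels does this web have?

Producers (level 1): S7, S3, S4.
Following each consumer down to its lowest-level prey: S7 → S12 → S11 → S9 (levels 1 through 4).
All prey of S9 (S11 3) are at level 3 or above, so S9 is at level 1 + 3 = 4.
Every consumer has at least one prey at level 3 or below, so none exceeds level 4.

4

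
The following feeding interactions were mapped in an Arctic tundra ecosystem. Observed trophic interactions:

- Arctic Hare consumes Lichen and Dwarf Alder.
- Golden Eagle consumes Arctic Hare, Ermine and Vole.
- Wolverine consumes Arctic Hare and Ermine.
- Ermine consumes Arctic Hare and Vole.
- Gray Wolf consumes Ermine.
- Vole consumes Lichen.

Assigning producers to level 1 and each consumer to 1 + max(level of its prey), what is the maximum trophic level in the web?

Producers (level 1): Lichen, Dwarf Alder.
Lichen → Arctic Hare → Ermine → Wolverine gives Wolverine level 4.
No species has a prey at level 4, so no species reaches level 5.

4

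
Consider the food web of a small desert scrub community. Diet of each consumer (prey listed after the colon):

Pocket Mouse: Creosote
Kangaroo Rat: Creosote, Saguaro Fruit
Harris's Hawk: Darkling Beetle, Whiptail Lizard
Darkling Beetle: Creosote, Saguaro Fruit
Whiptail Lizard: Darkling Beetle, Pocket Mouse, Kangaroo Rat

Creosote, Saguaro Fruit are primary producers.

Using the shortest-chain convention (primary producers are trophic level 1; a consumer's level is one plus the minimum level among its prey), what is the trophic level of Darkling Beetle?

Trophic level 2

Creosote is a producer → level 1.
Darkling Beetle eats Creosote → level 2.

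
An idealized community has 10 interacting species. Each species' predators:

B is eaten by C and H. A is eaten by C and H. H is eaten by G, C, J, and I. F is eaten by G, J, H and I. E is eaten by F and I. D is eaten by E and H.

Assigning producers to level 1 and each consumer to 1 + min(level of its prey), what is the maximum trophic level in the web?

3

Producers (level 1): D, A, B.
Following each consumer down to its lowest-level prey: D → H → J (levels 1 through 3).
All prey of J (H 2, F 3) are at level 2 or above, so J is at level 1 + 2 = 3.
Every consumer has at least one prey at level 2 or below, so none exceeds level 3.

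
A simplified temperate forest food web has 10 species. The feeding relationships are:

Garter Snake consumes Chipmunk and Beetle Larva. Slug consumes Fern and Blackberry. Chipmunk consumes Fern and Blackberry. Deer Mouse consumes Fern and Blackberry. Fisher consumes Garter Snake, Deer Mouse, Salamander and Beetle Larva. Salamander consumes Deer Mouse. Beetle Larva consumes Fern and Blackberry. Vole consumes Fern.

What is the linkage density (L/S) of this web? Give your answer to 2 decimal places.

L/S = 1.60

There are L = 16 links among S = 10 species.
L/S = 16/10 = 1.6000 ≈ 1.60.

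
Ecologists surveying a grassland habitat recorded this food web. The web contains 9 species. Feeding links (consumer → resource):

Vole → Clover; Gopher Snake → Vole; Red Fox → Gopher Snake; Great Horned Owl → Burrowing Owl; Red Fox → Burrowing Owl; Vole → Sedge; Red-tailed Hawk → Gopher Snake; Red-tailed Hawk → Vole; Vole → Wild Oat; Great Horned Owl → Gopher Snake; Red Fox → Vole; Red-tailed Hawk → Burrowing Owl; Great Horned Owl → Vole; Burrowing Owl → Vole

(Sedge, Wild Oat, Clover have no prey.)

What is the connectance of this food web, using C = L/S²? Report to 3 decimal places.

C = 0.173

The web has S = 9 species and L = 14 feeding links.
C = L / S² = 14 / 81 = 0.1728 ≈ 0.173.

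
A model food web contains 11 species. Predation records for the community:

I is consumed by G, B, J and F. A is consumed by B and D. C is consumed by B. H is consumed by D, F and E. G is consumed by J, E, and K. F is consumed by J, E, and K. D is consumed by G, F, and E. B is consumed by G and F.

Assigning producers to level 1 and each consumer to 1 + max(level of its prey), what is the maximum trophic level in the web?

4

Producers (level 1): A, H, C, I.
A → B → F → E gives E level 4.
No species has a prey at level 4, so no species reaches level 5.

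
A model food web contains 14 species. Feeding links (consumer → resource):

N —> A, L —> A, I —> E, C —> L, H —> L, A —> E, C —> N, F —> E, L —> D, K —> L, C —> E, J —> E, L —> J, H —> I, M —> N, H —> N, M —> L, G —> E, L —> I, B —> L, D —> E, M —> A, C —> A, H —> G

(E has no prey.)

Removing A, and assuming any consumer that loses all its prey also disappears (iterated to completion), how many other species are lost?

Remove A.
Round 1: N (all prey gone) → extinct.
No further losses. Total secondary extinctions: 1.

1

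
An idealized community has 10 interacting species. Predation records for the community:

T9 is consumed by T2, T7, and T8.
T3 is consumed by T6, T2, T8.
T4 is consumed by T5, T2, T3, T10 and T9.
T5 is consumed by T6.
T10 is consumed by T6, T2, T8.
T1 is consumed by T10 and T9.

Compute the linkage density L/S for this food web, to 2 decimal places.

There are L = 17 links among S = 10 species.
L/S = 17/10 = 1.7000 ≈ 1.70.

L/S = 1.70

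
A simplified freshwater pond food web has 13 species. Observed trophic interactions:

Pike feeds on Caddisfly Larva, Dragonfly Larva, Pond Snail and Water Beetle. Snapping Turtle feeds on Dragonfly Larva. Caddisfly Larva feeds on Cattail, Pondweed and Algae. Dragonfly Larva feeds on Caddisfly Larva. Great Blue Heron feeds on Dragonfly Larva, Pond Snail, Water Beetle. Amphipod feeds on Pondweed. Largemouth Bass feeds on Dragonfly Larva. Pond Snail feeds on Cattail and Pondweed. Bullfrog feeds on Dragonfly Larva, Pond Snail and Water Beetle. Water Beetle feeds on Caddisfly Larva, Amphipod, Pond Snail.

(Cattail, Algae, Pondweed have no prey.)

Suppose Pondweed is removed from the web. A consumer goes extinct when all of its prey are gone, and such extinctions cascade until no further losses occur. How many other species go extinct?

1

Remove Pondweed.
Round 1: Amphipod (all prey gone) → extinct.
No further losses. Total secondary extinctions: 1.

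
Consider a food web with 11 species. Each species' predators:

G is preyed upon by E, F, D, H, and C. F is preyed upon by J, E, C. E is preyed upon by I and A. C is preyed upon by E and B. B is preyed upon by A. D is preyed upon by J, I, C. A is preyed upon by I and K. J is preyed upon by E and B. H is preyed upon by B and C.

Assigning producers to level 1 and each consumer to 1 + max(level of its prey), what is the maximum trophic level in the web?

Producers (level 1): G.
G → D → C → E → A → K gives K level 6.
No species has a prey at level 6, so no species reaches level 7.

6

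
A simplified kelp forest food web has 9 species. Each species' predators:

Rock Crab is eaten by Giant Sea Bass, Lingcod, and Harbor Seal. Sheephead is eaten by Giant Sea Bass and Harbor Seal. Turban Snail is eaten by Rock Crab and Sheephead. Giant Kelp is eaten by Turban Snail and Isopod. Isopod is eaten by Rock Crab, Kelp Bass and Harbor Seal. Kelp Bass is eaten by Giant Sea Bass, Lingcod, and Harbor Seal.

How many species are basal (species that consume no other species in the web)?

Basal species (no prey listed): Giant Kelp.
Count: 1.

1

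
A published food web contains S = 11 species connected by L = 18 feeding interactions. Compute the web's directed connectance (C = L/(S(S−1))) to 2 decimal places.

C = 0.16

The web has S = 11 species and L = 18 feeding links.
C = L / (S(S−1)) = 18 / 110 = 0.1636 ≈ 0.16.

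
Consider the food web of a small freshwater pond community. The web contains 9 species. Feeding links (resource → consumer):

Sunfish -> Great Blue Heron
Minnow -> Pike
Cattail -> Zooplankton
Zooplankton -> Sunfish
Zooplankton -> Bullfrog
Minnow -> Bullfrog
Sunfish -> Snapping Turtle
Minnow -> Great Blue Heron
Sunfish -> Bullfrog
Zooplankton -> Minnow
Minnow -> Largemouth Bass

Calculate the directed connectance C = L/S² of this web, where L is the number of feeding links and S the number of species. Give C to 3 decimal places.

The web has S = 9 species and L = 11 feeding links.
C = L / S² = 11 / 81 = 0.1358 ≈ 0.136.

C = 0.136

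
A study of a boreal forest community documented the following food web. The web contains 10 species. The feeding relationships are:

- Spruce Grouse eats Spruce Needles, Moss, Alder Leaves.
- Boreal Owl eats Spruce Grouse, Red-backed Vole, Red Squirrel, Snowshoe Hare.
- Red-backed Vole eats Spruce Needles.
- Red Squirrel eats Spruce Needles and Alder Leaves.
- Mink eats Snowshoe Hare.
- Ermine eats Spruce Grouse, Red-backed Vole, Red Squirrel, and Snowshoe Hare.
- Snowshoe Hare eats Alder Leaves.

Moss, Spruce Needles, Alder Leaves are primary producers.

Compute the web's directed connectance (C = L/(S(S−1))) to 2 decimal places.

C = 0.18

The web has S = 10 species and L = 16 feeding links.
C = L / (S(S−1)) = 16 / 90 = 0.1778 ≈ 0.18.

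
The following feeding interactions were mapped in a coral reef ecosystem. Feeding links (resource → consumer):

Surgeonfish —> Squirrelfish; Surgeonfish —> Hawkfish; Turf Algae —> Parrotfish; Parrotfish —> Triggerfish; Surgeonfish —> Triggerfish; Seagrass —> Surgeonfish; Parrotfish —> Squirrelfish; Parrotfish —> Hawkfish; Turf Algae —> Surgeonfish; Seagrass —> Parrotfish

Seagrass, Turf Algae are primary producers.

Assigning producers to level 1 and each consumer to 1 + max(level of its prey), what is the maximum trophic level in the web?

Producers (level 1): Seagrass, Turf Algae.
Seagrass → Parrotfish → Squirrelfish gives Squirrelfish level 3.
No species has a prey at level 3, so no species reaches level 4.

3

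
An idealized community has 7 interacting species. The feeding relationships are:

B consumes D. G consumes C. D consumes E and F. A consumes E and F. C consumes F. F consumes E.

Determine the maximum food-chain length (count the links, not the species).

One longest chain: E → F → C → G.
It has 4 species and 3 links.

3 links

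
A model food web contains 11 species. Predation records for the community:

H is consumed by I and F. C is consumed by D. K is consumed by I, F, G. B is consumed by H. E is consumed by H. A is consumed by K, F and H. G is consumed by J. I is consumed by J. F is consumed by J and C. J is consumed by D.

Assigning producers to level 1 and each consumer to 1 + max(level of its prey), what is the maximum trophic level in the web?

5

Producers (level 1): A, B, E.
A → K → F → J → D gives D level 5.
No species has a prey at level 5, so no species reaches level 6.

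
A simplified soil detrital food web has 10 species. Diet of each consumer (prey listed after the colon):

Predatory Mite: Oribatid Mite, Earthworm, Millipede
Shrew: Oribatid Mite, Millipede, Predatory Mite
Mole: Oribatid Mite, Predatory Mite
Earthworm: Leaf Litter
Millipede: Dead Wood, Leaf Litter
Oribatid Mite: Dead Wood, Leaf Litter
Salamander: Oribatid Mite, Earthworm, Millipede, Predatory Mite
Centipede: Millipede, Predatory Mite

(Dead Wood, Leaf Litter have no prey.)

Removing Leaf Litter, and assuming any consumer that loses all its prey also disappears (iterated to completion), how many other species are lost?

1

Remove Leaf Litter.
Round 1: Earthworm (all prey gone) → extinct.
No further losses. Total secondary extinctions: 1.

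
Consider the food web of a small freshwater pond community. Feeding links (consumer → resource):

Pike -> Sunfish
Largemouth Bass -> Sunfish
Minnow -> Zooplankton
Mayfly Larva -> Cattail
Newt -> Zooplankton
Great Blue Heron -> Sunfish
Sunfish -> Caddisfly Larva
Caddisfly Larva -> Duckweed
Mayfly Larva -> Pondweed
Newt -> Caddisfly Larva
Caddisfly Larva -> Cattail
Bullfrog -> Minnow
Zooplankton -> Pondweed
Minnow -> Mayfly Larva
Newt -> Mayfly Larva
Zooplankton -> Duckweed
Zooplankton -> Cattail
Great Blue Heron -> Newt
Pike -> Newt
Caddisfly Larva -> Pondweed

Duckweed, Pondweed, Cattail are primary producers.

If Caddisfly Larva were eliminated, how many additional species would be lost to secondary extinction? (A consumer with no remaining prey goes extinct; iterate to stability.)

2

Remove Caddisfly Larva.
Round 1: Sunfish (all prey gone) → extinct.
Round 2: Largemouth Bass (all prey gone) → extinct.
No further losses. Total secondary extinctions: 2.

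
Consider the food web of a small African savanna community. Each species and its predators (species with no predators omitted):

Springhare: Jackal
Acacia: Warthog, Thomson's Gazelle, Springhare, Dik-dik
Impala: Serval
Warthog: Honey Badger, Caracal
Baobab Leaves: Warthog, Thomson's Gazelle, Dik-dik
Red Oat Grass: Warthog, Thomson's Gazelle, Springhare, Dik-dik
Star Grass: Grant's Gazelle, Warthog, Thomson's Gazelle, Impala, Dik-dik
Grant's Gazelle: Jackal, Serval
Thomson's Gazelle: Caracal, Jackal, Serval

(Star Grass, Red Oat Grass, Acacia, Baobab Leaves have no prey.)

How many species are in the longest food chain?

3 species

One longest chain: Star Grass → Warthog → Honey Badger.
It has 3 species and 2 links.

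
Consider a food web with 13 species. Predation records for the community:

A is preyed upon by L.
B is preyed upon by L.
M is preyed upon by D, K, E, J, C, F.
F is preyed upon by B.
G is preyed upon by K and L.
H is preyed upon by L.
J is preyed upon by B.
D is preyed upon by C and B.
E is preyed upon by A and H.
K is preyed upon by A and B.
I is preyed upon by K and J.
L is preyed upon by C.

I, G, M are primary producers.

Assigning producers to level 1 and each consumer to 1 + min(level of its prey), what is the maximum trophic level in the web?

3

Producers (level 1): I, G, M.
Following each consumer down to its lowest-level prey: M → E → H (levels 1 through 3).
All prey of H (E 2) are at level 2 or above, so H is at level 1 + 2 = 3.
Every consumer has at least one prey at level 2 or below, so none exceeds level 3.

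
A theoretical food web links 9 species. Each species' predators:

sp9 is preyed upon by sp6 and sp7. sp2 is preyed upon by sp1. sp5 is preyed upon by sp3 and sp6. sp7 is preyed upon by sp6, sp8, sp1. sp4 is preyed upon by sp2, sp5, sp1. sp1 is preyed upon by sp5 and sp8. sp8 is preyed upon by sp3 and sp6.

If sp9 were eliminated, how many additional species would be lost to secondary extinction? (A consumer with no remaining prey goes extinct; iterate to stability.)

1

Remove sp9.
Round 1: sp7 (all prey gone) → extinct.
No further losses. Total secondary extinctions: 1.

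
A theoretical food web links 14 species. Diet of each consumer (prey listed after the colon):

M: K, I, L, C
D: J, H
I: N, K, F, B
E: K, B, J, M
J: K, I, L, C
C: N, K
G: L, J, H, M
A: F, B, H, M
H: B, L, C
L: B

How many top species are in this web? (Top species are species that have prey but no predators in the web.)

Top species (has prey, but nothing eats it): G, D, A, E.
Count: 4.

4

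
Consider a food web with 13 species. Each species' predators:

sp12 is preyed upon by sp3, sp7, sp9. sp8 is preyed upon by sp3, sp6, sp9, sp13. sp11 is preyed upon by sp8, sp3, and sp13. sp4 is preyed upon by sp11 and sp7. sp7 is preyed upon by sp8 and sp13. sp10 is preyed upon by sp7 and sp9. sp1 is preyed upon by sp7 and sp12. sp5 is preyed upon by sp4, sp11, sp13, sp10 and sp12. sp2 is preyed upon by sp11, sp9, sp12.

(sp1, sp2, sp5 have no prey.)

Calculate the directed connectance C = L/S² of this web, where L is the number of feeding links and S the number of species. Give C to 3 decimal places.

C = 0.154

The web has S = 13 species and L = 26 feeding links.
C = L / S² = 26 / 169 = 0.1538 ≈ 0.154.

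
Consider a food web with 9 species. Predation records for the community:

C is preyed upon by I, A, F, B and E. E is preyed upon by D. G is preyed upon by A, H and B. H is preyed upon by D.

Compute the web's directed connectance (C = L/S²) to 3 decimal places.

C = 0.123

The web has S = 9 species and L = 10 feeding links.
C = L / S² = 10 / 81 = 0.1235 ≈ 0.123.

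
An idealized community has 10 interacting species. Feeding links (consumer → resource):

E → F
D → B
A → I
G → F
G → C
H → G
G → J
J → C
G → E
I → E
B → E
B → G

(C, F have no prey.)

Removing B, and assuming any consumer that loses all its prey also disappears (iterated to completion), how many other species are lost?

1

Remove B.
Round 1: D (all prey gone) → extinct.
No further losses. Total secondary extinctions: 1.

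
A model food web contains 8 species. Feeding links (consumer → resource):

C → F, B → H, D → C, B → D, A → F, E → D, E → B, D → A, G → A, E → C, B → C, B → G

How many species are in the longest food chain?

5 species

One longest chain: F → C → D → B → E.
It has 5 species and 4 links.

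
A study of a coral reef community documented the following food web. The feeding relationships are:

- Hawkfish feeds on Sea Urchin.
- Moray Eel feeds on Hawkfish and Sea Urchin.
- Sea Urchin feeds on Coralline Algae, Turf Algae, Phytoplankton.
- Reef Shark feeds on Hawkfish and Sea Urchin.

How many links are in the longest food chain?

3 links

One longest chain: Coralline Algae → Sea Urchin → Hawkfish → Moray Eel.
It has 4 species and 3 links.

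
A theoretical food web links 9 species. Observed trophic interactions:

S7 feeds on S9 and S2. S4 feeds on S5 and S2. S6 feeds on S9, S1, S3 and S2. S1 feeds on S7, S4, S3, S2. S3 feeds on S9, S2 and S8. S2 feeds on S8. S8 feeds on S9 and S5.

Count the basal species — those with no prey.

2

Basal species (no prey listed): S9, S5.
Count: 2.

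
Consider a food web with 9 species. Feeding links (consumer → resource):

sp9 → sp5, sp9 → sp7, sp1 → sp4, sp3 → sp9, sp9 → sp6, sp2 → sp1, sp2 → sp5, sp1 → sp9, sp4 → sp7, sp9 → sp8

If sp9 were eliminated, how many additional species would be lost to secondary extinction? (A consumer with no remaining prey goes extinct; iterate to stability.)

1

Remove sp9.
Round 1: sp3 (all prey gone) → extinct.
No further losses. Total secondary extinctions: 1.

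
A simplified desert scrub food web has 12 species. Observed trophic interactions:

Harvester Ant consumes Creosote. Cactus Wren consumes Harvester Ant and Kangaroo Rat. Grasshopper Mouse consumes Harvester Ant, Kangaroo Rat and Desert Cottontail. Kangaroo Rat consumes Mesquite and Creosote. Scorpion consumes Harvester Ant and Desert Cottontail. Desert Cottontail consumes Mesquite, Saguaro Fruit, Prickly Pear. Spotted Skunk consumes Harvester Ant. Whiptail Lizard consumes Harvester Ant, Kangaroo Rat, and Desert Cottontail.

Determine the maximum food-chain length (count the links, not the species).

One longest chain: Creosote → Harvester Ant → Spotted Skunk.
It has 3 species and 2 links.

2 links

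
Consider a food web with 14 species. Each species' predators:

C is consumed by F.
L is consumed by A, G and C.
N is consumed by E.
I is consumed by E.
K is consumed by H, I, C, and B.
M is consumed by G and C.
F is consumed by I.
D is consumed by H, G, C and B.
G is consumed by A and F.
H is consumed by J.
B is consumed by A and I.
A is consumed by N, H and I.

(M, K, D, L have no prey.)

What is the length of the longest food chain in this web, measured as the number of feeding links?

4 links

One longest chain: M → G → A → N → E.
It has 5 species and 4 links.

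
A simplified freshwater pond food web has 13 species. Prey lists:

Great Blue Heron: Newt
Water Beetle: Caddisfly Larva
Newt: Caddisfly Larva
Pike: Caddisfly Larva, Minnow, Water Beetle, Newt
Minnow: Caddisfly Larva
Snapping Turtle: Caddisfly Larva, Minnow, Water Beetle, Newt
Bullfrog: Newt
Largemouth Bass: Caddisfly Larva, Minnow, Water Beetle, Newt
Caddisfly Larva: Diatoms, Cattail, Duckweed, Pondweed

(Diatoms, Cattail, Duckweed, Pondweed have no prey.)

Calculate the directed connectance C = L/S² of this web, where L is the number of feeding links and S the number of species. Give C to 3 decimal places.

C = 0.124

The web has S = 13 species and L = 21 feeding links.
C = L / S² = 21 / 169 = 0.1243 ≈ 0.124.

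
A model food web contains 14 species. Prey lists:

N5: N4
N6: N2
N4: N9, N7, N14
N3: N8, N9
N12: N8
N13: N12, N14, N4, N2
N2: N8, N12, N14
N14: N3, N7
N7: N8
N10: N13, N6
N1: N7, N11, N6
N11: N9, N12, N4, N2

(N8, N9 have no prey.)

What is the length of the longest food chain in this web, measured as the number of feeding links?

One longest chain: N8 → N3 → N14 → N4 → N11 → N1.
It has 6 species and 5 links.

5 links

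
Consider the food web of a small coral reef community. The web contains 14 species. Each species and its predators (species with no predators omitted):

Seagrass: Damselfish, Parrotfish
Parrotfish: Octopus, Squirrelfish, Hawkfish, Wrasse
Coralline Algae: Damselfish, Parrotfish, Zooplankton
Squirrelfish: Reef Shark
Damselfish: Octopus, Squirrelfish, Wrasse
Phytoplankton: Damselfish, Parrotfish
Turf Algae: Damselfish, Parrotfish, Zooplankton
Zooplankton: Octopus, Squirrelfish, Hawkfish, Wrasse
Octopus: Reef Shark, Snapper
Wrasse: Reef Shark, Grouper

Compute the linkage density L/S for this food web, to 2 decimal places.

L/S = 1.86

There are L = 26 links among S = 14 species.
L/S = 26/14 = 1.8571 ≈ 1.86.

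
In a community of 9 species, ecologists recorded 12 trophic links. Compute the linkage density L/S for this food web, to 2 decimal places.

There are L = 12 links among S = 9 species.
L/S = 12/9 = 1.3333 ≈ 1.33.

L/S = 1.33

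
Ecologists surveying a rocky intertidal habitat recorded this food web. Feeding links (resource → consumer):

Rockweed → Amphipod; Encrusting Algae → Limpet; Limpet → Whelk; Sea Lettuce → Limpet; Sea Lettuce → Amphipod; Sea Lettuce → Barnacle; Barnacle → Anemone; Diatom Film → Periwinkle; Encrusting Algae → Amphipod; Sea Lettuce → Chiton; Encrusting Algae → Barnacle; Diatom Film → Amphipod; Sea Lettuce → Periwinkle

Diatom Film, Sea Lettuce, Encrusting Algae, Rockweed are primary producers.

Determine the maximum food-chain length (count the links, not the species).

2 links

One longest chain: Sea Lettuce → Limpet → Whelk.
It has 3 species and 2 links.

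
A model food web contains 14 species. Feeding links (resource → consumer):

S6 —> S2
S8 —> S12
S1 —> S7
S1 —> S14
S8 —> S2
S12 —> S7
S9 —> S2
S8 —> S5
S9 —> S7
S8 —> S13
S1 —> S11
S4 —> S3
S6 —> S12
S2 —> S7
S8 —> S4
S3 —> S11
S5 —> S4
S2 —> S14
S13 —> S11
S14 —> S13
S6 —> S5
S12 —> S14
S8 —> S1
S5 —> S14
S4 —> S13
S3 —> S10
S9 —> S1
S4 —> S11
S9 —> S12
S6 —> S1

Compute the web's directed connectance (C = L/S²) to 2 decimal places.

The web has S = 14 species and L = 30 feeding links.
C = L / S² = 30 / 196 = 0.1531 ≈ 0.15.

C = 0.15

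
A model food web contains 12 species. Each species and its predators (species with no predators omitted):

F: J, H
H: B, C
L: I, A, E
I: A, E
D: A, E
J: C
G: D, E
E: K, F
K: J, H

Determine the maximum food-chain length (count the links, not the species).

5 links

One longest chain: L → I → E → K → H → B.
It has 6 species and 5 links.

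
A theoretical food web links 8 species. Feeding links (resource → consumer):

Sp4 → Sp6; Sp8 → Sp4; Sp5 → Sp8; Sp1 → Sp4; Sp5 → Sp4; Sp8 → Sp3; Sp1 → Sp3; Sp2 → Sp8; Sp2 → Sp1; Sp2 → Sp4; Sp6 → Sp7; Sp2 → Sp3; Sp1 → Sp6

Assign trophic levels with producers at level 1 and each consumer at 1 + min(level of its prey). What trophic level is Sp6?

Trophic level 3

Sp2 is a producer → level 1.
Sp1 eats Sp2 → level 2.
Sp6 eats Sp1 → level 3.
No prey of Sp6 is below level 2, so 3 is the minimum.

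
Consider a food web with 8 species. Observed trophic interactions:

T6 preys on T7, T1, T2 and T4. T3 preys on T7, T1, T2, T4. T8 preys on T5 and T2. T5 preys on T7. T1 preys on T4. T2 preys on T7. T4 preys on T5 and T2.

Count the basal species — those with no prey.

1

Basal species (no prey listed): T7.
Count: 1.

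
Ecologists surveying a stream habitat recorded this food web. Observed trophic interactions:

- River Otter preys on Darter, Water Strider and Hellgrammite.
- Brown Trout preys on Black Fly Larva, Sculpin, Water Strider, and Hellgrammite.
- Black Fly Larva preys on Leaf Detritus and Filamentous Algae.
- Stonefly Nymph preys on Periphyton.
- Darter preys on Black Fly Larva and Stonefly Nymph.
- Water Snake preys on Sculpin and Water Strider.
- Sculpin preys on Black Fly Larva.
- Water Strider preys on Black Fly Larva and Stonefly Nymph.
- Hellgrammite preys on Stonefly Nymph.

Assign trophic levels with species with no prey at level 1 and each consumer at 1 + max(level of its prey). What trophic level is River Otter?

Trophic level 4

Filamentous Algae has no prey (basal) → level 1.
Black Fly Larva eats Filamentous Algae (level 1); other prey at levels: Leaf Detritus 1 → level 2.
Darter eats Black Fly Larva (level 2); other prey at levels: Stonefly Nymph 2 → level 3.
River Otter eats Darter (level 3); other prey at levels: Water Strider 3, Hellgrammite 3 → level 4.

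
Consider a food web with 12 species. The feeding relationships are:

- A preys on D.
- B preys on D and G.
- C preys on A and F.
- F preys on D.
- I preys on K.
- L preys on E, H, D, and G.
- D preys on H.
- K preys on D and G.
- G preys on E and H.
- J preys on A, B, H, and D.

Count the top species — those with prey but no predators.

Top species (has prey, but nothing eats it): L, J, I, C.
Count: 4.

4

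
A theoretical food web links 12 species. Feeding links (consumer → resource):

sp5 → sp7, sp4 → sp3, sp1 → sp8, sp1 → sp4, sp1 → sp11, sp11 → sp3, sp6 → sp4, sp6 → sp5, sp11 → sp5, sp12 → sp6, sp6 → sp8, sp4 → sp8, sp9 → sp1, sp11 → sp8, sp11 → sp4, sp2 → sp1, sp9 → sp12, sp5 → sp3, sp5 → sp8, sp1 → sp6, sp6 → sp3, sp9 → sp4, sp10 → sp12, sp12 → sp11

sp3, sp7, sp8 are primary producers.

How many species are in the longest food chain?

5 species

One longest chain: sp3 → sp4 → sp6 → sp12 → sp10.
It has 5 species and 4 links.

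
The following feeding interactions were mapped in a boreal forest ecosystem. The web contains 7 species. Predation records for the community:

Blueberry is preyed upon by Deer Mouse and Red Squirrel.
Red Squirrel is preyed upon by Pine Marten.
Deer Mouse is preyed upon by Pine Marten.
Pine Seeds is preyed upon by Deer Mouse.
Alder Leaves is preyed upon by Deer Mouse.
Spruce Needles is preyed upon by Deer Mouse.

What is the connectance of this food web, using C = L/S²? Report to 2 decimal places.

C = 0.14

The web has S = 7 species and L = 7 feeding links.
C = L / S² = 7 / 49 = 0.1429 ≈ 0.14.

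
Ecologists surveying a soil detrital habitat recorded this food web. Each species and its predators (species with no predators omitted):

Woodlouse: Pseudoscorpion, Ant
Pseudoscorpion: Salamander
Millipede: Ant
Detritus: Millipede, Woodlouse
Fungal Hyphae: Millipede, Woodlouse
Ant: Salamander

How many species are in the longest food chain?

One longest chain: Detritus → Woodlouse → Pseudoscorpion → Salamander.
It has 4 species and 3 links.

4 species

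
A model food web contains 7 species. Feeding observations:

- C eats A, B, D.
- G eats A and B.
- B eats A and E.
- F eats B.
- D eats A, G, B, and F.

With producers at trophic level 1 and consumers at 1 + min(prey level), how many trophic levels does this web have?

3

Producers (level 1): E, A.
Following each consumer down to its lowest-level prey: E → B → F (levels 1 through 3).
All prey of F (B 2) are at level 2 or above, so F is at level 1 + 2 = 3.
Every consumer has at least one prey at level 2 or below, so none exceeds level 3.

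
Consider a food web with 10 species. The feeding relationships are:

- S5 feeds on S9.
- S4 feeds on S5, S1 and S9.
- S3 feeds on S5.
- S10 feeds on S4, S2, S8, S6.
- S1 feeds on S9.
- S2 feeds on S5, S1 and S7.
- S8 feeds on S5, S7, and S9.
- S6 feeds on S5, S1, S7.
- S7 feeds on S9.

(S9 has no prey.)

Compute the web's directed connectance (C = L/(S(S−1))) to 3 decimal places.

C = 0.222

The web has S = 10 species and L = 20 feeding links.
C = L / (S(S−1)) = 20 / 90 = 0.2222 ≈ 0.222.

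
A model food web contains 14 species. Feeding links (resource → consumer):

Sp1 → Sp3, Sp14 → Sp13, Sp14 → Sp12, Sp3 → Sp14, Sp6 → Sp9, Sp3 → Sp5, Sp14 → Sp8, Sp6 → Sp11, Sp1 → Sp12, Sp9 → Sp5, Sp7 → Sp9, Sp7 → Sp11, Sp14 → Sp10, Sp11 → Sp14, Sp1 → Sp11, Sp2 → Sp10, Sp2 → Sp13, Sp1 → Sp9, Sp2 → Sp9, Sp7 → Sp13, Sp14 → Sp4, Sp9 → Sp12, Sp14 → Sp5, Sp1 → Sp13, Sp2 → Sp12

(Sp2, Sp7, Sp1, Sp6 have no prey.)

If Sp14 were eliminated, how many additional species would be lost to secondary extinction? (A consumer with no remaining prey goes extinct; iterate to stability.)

2

Remove Sp14.
Round 1: Sp8 (all prey gone), Sp4 (all prey gone) → extinct.
No further losses. Total secondary extinctions: 2.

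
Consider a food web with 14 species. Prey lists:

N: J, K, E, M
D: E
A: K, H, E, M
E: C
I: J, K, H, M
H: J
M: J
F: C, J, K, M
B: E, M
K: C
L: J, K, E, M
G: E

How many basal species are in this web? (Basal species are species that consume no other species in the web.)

2

Basal species (no prey listed): C, J.
Count: 2.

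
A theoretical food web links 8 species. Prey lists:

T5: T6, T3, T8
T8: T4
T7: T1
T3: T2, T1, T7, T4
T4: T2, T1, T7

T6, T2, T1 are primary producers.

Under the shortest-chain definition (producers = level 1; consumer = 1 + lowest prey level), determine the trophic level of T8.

Trophic level 3

T2 is a producer → level 1.
T4 eats T2 → level 2.
T8 eats T4 → level 3.
No prey of T8 is below level 2, so 3 is the minimum.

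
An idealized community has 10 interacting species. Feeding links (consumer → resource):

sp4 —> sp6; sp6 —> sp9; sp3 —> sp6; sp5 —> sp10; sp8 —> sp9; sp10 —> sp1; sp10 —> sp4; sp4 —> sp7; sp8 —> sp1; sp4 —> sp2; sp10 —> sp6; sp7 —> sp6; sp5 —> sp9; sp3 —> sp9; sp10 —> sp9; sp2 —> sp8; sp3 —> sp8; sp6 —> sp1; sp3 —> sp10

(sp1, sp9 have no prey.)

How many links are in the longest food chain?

One longest chain: sp1 → sp6 → sp7 → sp4 → sp10 → sp3.
It has 6 species and 5 links.

5 links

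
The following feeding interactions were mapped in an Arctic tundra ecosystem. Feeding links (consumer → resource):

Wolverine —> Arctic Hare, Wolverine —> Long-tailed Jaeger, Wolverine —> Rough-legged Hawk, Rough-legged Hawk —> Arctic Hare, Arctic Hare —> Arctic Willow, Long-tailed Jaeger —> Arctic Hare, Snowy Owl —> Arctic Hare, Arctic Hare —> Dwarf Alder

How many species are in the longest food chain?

4 species

One longest chain: Arctic Willow → Arctic Hare → Rough-legged Hawk → Wolverine.
It has 4 species and 3 links.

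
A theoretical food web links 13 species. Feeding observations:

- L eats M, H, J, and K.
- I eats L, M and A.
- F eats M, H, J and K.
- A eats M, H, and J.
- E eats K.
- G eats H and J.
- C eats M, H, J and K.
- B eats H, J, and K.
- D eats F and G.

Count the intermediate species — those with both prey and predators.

4

Intermediate species (has both prey and predators): G, A, L, F.
Count: 4.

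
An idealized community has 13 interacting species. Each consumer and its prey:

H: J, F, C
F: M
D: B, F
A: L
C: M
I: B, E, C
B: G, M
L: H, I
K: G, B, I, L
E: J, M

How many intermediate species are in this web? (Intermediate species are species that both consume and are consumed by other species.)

7

Intermediate species (has both prey and predators): B, E, F, C, H, I, L.
Count: 7.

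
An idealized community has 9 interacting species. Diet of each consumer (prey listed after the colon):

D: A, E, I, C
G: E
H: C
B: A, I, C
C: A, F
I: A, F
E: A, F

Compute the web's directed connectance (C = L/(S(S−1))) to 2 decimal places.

The web has S = 9 species and L = 15 feeding links.
C = L / (S(S−1)) = 15 / 72 = 0.2083 ≈ 0.21.

C = 0.21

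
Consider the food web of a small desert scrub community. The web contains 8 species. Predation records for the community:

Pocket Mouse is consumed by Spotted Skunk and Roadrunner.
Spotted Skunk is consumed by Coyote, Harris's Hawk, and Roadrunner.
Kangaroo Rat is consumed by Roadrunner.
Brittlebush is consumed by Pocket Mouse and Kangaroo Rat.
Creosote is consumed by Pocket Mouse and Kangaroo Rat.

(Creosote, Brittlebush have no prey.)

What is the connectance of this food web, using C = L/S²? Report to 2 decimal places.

The web has S = 8 species and L = 10 feeding links.
C = L / S² = 10 / 64 = 0.1562 ≈ 0.16.

C = 0.16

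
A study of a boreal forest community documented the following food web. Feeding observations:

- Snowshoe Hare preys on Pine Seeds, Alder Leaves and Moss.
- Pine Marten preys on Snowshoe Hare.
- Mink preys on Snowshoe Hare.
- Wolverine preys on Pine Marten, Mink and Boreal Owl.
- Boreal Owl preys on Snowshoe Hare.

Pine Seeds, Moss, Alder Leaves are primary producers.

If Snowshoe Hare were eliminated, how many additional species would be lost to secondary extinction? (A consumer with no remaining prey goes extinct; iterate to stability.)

Remove Snowshoe Hare.
Round 1: Mink (all prey gone), Pine Marten (all prey gone), Boreal Owl (all prey gone) → extinct.
Round 2: Wolverine (all prey gone) → extinct.
No further losses. Total secondary extinctions: 4.

4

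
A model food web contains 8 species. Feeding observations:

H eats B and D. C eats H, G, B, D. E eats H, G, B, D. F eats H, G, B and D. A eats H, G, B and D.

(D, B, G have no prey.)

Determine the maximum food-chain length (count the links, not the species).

2 links

One longest chain: D → H → E.
It has 3 species and 2 links.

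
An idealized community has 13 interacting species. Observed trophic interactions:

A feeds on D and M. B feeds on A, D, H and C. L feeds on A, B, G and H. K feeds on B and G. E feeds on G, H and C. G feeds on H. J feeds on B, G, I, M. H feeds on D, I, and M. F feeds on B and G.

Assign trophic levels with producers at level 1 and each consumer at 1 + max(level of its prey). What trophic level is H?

D is a producer → level 1.
H eats D (level 1); other prey at levels: M 1, I 1 → level 2.

Trophic level 2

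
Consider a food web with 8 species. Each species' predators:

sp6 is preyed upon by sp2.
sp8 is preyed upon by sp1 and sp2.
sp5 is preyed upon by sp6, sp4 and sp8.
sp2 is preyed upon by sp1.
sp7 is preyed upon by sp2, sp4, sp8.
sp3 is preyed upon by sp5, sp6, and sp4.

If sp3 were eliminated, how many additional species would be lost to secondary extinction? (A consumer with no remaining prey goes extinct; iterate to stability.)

Remove sp3.
Round 1: sp5 (all prey gone) → extinct.
Round 2: sp6 (all prey gone) → extinct.
No further losses. Total secondary extinctions: 2.

2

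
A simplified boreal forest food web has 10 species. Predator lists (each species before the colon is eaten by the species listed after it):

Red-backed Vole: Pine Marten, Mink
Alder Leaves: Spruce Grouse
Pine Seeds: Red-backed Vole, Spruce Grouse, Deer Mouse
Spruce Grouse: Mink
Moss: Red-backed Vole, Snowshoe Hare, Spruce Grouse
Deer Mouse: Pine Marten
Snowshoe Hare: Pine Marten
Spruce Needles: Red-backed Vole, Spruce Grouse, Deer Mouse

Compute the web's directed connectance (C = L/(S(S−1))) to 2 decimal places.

C = 0.17

The web has S = 10 species and L = 15 feeding links.
C = L / (S(S−1)) = 15 / 90 = 0.1667 ≈ 0.17.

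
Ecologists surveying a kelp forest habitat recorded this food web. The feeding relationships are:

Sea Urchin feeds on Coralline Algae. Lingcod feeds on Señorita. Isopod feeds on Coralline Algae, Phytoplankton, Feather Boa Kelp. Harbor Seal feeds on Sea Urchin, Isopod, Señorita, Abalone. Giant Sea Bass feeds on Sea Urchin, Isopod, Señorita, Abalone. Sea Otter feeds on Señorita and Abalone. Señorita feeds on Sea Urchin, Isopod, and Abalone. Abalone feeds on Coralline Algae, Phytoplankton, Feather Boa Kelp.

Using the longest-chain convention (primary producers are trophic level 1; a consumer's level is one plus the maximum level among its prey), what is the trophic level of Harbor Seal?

Trophic level 4

Feather Boa Kelp is a producer → level 1.
Abalone eats Feather Boa Kelp (level 1); other prey at levels: Phytoplankton 1, Coralline Algae 1 → level 2.
Señorita eats Abalone (level 2); other prey at levels: Sea Urchin 2, Isopod 2 → level 3.
Harbor Seal eats Señorita (level 3); other prey at levels: Abalone 2, Sea Urchin 2, Isopod 2 → level 4.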